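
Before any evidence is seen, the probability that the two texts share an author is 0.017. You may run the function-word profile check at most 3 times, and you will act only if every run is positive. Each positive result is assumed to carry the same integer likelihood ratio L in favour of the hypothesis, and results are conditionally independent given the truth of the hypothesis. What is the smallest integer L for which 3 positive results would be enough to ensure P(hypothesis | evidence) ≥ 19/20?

Prior odds = 0.017/0.983 = 17/983.
Target odds = 0.95/0.05 = 19.
Need L³ ≥ 19 ÷ (17/983) = 18677/17.
10³ = 1000 < 18677/17 ≤ 1331 = 11³, so L = 11.

11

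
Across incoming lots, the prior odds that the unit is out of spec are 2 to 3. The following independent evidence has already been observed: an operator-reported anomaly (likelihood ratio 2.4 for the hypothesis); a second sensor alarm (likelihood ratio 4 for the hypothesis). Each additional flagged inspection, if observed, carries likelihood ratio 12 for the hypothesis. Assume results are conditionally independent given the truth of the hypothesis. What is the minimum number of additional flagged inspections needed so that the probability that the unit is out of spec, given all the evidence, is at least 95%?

Prior odds = 2/3.
Combined Bayes factor of the evidence already in hand = 2.4 × 4 = 9.6.
Odds after that evidence = (2/3) × 9.6 = 6.4.
Target odds = 0.95/0.05 = 19.
Need 12ⁿ ≥ 19 ÷ 6.4 = 2.96875.
12¹ = 12, which meets the required 2.96875; so n = 1.

1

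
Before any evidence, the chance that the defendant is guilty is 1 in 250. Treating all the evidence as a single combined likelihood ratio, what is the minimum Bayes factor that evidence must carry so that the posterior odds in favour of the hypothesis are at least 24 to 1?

5976

Prior odds = 0.004/0.996 = 1/249.
Target odds = 24.
Required Bayes factor = 24 ÷ (1/249) = 5976.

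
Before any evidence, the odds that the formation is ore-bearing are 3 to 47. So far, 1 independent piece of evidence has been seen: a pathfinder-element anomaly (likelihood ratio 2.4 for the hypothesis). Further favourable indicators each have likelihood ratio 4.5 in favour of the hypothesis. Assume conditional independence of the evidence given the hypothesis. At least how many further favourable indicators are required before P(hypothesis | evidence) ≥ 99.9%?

6

Prior odds = 3/47.
Bayes factor of the evidence already in hand = 2.4.
Odds after that evidence = (3/47) × 2.4 = 36/235.
Target odds = 0.999/0.001 = 999.
Need 4.5ⁿ ≥ 999 ÷ (36/235) = 6521.25.
4.5⁵ = 1845.28125 falls short of 6521.25 but 4.5⁶ = 8303.765625 reaches it, so n = 6.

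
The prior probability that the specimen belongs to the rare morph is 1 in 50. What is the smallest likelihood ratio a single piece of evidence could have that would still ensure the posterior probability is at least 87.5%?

Prior odds = 0.02/0.98 = 1/49.
Target odds = 0.875/0.125 = 7.
Required Bayes factor = 7 ÷ (1/49) = 343.

343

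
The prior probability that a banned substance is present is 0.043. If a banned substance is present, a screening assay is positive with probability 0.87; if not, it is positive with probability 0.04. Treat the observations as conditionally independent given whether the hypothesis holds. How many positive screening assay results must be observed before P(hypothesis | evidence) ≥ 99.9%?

Prior odds = 0.043/0.957 = 43/957.
Likelihood ratio of a positive = 0.87/0.04 = 21.75.
Target posterior odds = 0.999/0.001 = 999.
Require 21.75ⁿ ≥ 999 ÷ (43/957) = 956043/43.
21.75³ = 658503/64 falls short of 956043/43 but 21.75⁴ = 57289761/256 reaches it, so n = 4.

4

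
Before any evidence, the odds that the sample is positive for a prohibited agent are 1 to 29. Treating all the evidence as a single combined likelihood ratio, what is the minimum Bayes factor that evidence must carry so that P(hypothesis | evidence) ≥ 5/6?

Prior odds = 1/29.
Target odds = (5/6)/(1/6) = 5.
Required Bayes factor = 5 ÷ (1/29) = 145.

145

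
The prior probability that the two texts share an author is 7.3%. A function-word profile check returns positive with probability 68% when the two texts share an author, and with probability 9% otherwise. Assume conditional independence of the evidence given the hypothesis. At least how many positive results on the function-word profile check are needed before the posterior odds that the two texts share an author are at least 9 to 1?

Prior odds: 0.073 ÷ 0.927 = 73/927.
Likelihood ratio of a positive result = 0.68/0.09 = 68/9.
Target odds = 9.
Need (73/927) × (68/9)ⁿ ≥ 9, i.e. (68/9)ⁿ ≥ 8343/73.
(68/9)² = 4624/81 falls short of 8343/73 but (68/9)³ = 314432/729 reaches it, so n = 3.

3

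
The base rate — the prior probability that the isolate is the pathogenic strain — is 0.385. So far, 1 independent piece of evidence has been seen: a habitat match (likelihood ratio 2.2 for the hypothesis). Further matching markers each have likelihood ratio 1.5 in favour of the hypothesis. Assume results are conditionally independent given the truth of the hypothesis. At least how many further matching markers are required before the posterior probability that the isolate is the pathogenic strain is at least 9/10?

5

Prior odds = 0.385/0.615 = 77/123.
Bayes factor of the evidence already in hand = 2.2.
Odds after that evidence = (77/123) × 2.2 = 847/615.
Target odds = 0.9/0.1 = 9.
Need 1.5ⁿ ≥ 9 ÷ (847/615) = 5535/847.
1.5⁴ = 5.0625 falls short of 5535/847 but 1.5⁵ = 7.59375 reaches it, so n = 5.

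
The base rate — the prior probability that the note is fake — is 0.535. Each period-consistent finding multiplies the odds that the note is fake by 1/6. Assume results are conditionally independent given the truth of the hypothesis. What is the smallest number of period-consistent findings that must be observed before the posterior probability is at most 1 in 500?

4

Prior odds = 0.535/0.465 = 107/93.
Likelihood ratio per period-consistent finding = 1/6.
Target odds: 0.002 ÷ 0.998 = 1/499.
Require (1/6)ⁿ ≤ 1/499 ÷ (107/93) = 93/53393.
(1/6)³ = 1/216 is still above 93/53393 but (1/6)⁴ = 1/1296 is at or below it, so n = 4.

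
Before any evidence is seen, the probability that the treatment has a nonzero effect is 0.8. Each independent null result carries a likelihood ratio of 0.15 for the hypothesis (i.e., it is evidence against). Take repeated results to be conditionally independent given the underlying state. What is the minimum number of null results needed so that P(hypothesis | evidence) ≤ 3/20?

2

Prior odds = 0.8/0.2 = 4.
Likelihood ratio per null result = 0.15.
Target odds: 0.15 ÷ 0.85 = 3/17.
Require 0.15ⁿ ≤ 3/17 ÷ 4 = 3/68.
0.15¹ = 0.15 is still above 3/68 but 0.15² = 0.0225 is at or below it, so n = 2.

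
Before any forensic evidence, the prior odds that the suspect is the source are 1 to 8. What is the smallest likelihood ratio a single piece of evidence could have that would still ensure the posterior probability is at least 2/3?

Prior odds = 0.125.
Target odds = (2/3)/(1/3) = 2.
Required Bayes factor = 2 ÷ 0.125 = 16.

16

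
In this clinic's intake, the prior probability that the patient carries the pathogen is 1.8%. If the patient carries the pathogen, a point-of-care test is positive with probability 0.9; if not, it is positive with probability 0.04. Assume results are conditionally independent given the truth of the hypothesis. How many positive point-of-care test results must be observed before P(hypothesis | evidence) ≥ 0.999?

Prior odds = 0.018/0.982 = 9/491.
Likelihood ratio of a positive = 0.9/0.04 = 22.5.
Target odds: 0.999 ÷ 0.001 = 999.
Require 22.5ⁿ ≥ 999 ÷ (9/491) = 54501.
22.5³ = 11390.625 falls short of 54501 but 22.5⁴ = 256289.0625 reaches it, so n = 4.

4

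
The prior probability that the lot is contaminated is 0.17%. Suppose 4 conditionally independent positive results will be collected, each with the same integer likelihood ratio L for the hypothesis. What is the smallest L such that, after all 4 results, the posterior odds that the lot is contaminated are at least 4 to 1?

Prior odds = 0.0017/0.9983 = 17/9983.
Target odds = 4.
Need L⁴ ≥ 4 ÷ (17/9983) = 39932/17.
6⁴ = 1296 < 39932/17 ≤ 2401 = 7⁴, so L = 7.

7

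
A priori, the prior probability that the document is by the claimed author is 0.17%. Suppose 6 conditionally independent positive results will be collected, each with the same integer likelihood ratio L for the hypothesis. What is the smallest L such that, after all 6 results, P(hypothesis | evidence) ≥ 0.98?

Prior odds = 0.0017/0.9983 = 17/9983.
Target odds = 0.98/0.02 = 49.
Need L⁶ ≥ 49 ÷ (17/9983) = 489167/17.
5⁶ = 15625 < 489167/17 ≤ 46656 = 6⁶, so L = 6.

6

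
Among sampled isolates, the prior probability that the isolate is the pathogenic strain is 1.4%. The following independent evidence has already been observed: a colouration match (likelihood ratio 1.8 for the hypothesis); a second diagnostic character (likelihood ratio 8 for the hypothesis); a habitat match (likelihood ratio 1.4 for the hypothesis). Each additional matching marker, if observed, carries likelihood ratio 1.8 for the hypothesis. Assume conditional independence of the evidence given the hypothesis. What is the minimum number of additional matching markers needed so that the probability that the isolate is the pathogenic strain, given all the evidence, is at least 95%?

Prior odds = 0.014/0.986 = 7/493.
Combined Bayes factor of the evidence already in hand = 1.8 × 8 × 1.4 = 20.16.
Odds after that evidence = (7/493) × 20.16 = 3528/12325.
Target odds = 0.95/0.05 = 19.
Need 1.8ⁿ ≥ 19 ÷ (3528/12325) = 234175/3528.
1.8⁷ = 4782969/78125 falls short of 234175/3528 but 1.8⁸ = 43046721/390625 reaches it, so n = 8.

8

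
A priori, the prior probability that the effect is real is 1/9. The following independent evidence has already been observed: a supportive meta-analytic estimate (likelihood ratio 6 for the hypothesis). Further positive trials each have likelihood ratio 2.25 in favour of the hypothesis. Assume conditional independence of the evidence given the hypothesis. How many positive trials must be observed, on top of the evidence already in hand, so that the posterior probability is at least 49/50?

Prior odds = (1/9)/(8/9) = 0.125.
Bayes factor of the evidence already in hand = 6.
Odds after that evidence = 0.125 × 6 = 0.75.
Target odds = 0.98/0.02 = 49.
Need 2.25ⁿ ≥ 49 ÷ 0.75 = 196/3.
2.25⁵ = 59049/1024 falls short of 196/3 but 2.25⁶ = 531441/4096 reaches it, so n = 6.

6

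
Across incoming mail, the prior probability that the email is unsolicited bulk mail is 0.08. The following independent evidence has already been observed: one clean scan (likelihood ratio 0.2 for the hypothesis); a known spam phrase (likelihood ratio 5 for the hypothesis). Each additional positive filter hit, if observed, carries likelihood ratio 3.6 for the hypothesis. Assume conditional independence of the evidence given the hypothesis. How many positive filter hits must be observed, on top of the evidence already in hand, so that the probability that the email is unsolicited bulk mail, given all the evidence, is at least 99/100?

Prior odds = 0.08/0.92 = 2/23.
Combined Bayes factor of the evidence already in hand = 0.2 × 5 = 1.
Odds after that evidence = (2/23) × 1 = 2/23.
Target odds = 0.99/0.01 = 99.
Need 3.6ⁿ ≥ 99 ÷ (2/23) = 1138.5.
3.6⁵ = 604.66176 falls short of 1138.5 but 3.6⁶ = 34012224/15625 reaches it, so n = 6.

6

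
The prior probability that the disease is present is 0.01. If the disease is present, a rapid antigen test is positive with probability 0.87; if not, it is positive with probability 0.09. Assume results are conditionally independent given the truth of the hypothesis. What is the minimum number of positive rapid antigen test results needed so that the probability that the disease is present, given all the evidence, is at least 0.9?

Prior odds = 0.01/0.99 = 1/99.
Likelihood ratio of a positive = 0.87/0.09 = 29/3.
Target posterior odds = 0.9/0.1 = 9.
Need (1/99) × (29/3)ⁿ ≥ 9, i.e. (29/3)ⁿ ≥ 891.
(29/3)² = 841/9 falls short of 891 but (29/3)³ = 24389/27 reaches it, so n = 3.

3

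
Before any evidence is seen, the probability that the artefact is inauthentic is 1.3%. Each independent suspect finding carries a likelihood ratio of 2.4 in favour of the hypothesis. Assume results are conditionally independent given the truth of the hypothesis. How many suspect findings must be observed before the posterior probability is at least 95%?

Prior odds = 0.013/0.987 = 13/987.
Likelihood ratio per suspect finding = 2.4.
Target posterior odds = 0.95/0.05 = 19.
Require 2.4ⁿ ≥ 19 ÷ (13/987) = 18753/13.
2.4⁸ = 429981696/390625 falls short of 18753/13 but 2.4⁹ ≈2641.81 reaches it, so n = 9.

9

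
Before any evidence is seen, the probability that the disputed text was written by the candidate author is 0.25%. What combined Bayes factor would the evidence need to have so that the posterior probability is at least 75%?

1197

Prior odds = 0.0025/0.9975 = 1/399.
Target odds = 0.75/0.25 = 3.
Required Bayes factor = 3 ÷ (1/399) = 1197.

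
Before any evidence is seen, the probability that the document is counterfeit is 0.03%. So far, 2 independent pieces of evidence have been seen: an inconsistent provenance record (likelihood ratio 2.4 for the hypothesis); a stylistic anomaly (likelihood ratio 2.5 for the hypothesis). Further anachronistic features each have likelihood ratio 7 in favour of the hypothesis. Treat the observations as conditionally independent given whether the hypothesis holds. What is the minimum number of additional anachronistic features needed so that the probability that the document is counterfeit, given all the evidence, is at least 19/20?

5

Prior odds = 0.0003/0.9997 = 3/9997.
Combined Bayes factor of the evidence already in hand = 2.4 × 2.5 = 6.
Odds after that evidence = (3/9997) × 6 = 18/9997.
Target odds = 0.95/0.05 = 19.
Need 7ⁿ ≥ 19 ÷ (18/9997) = 189943/18.
7⁴ = 2401 falls short of 189943/18 but 7⁵ = 16807 reaches it, so n = 5.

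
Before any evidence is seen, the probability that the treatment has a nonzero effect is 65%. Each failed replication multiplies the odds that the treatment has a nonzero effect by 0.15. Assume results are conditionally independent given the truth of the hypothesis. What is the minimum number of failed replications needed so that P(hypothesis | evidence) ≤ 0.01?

Prior odds = 0.65/0.35 = 13/7.
Likelihood ratio per failed replication = 0.15.
Target posterior odds = 0.01/0.99 = 1/99.
Need (13/7) × 0.15ⁿ ≤ 1/99, i.e. 0.15ⁿ ≤ 7/1287.
0.15² = 0.0225 is still above 7/1287 but 0.15³ = 0.003375 is at or below it, so n = 3.

3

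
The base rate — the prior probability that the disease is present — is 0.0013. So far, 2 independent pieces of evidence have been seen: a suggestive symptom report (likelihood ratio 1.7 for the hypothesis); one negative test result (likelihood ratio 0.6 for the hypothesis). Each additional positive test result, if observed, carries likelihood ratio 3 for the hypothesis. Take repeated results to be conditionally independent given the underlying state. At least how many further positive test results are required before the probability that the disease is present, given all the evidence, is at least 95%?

Prior odds = 0.0013/0.9987 = 13/9987.
Combined Bayes factor of the evidence already in hand = 1.7 × 0.6 = 1.02.
Odds after that evidence = (13/9987) × 1.02 = 221/166450.
Target odds = 0.95/0.05 = 19.
Need 3ⁿ ≥ 19 ÷ (221/166450) = 3162550/221.
3⁸ = 6561 falls short of 3162550/221 but 3⁹ = 19683 reaches it, so n = 9.

9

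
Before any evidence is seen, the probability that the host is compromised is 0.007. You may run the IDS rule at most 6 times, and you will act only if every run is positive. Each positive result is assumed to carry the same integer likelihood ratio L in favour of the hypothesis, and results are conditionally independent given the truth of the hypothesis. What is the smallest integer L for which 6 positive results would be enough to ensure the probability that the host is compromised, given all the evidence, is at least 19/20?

Prior odds = 0.007/0.993 = 7/993.
Target odds = 0.95/0.05 = 19.
Need L⁶ ≥ 19 ÷ (7/993) = 18867/7.
3⁶ = 729 < 18867/7 ≤ 4096 = 4⁶, so L = 4.

4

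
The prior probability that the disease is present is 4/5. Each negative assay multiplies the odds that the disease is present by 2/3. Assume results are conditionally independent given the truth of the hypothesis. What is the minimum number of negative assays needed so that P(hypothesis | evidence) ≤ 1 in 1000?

Prior odds = 0.8/0.2 = 4.
Likelihood ratio per negative assay = 2/3.
Target posterior odds = 0.001/0.999 = 1/999.
Need 4 × (2/3)ⁿ ≤ 1/999, i.e. (2/3)ⁿ ≤ 1/3996.
(2/3)²⁰ ≈0.000300729 is still above 1/3996 but (2/3)²¹ ≈0.000200486 is at or below it, so n = 21.

21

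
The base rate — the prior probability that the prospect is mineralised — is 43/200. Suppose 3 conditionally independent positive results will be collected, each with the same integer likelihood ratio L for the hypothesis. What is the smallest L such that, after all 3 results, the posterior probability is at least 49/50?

Prior odds = 0.215/0.785 = 43/157.
Target odds = 0.98/0.02 = 49.
Need L³ ≥ 49 ÷ (43/157) = 7693/43.
5³ = 125 < 7693/43 ≤ 216 = 6³, so L = 6.

6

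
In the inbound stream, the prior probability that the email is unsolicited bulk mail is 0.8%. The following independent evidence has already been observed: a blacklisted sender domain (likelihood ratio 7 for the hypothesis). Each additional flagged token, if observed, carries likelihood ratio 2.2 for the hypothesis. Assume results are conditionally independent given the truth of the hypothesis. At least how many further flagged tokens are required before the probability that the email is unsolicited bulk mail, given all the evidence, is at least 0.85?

Prior odds = 0.008/0.992 = 1/124.
Bayes factor of the evidence already in hand = 7.
Odds after that evidence = (1/124) × 7 = 7/124.
Target odds = 0.85/0.15 = 17/3.
Need 2.2ⁿ ≥ 17/3 ÷ (7/124) = 2108/21.
2.2⁵ = 51.53632 falls short of 2108/21 but 2.2⁶ = 1771561/15625 reaches it, so n = 6.

6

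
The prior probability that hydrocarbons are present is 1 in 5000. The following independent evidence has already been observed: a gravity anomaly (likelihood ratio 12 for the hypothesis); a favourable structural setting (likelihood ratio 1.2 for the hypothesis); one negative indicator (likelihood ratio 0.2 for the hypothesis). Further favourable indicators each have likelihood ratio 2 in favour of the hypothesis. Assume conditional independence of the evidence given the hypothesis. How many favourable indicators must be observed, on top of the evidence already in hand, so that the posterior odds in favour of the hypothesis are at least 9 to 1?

14

Prior odds = 0.0002/0.9998 = 1/4999.
Combined Bayes factor of the evidence already in hand = 12 × 1.2 × 0.2 = 2.88.
Odds after that evidence = (1/4999) × 2.88 = 72/124975.
Target odds = 9.
Need 2ⁿ ≥ 9 ÷ (72/124975) = 15621.875.
2¹³ = 8192 falls short of 15621.875 but 2¹⁴ = 16384 reaches it, so n = 14.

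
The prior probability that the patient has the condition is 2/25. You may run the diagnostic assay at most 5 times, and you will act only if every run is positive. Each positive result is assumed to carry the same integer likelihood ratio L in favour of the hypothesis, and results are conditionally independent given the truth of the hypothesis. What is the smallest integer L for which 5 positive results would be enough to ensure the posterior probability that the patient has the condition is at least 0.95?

3

Prior odds = 0.08/0.92 = 2/23.
Target odds = 0.95/0.05 = 19.
Need L⁵ ≥ 19 ÷ (2/23) = 218.5.
2⁵ = 32 < 218.5 ≤ 243 = 3⁵, so L = 3.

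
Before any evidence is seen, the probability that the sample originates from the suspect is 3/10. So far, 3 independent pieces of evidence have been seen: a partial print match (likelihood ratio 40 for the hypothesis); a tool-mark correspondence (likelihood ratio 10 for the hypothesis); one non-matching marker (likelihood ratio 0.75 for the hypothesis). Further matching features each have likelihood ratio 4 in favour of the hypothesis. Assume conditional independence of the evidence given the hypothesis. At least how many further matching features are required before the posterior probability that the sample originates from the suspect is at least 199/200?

Prior odds = 0.3/0.7 = 3/7.
Combined Bayes factor of the evidence already in hand = 40 × 10 × 0.75 = 300.
Odds after that evidence = (3/7) × 300 = 900/7.
Target odds = 0.995/0.005 = 199.
Need 4ⁿ ≥ 199 ÷ (900/7) = 1393/900.
4¹ = 4, which meets the required 1393/900; so n = 1.

1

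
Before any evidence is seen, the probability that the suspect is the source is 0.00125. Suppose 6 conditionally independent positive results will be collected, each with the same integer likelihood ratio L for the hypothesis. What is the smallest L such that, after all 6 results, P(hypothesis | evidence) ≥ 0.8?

Prior odds = 0.00125/0.99875 = 1/799.
Target odds = 0.8/0.2 = 4.
Need L⁶ ≥ 4 ÷ (1/799) = 3196.
3⁶ = 729 < 3196 ≤ 4096 = 4⁶, so L = 4.

4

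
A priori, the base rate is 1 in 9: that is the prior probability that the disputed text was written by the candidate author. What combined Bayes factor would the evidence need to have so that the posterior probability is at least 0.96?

192

Prior odds = (1/9)/(8/9) = 0.125.
Target odds = 0.96/0.04 = 24.
Required Bayes factor = 24 ÷ 0.125 = 192.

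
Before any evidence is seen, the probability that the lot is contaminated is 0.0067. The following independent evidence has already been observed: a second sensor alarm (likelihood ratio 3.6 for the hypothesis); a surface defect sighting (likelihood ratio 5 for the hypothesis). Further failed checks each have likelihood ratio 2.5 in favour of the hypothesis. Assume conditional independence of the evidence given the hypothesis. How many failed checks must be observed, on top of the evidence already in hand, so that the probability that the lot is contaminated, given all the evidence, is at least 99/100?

Prior odds = 0.0067/0.9933 = 67/9933.
Combined Bayes factor of the evidence already in hand = 3.6 × 5 = 18.
Odds after that evidence = (67/9933) × 18 = 402/3311.
Target odds = 0.99/0.01 = 99.
Need 2.5ⁿ ≥ 99 ÷ (402/3311) = 109263/134.
2.5⁷ = 610.3515625 falls short of 109263/134 but 2.5⁸ = 390625/256 reaches it, so n = 8.

8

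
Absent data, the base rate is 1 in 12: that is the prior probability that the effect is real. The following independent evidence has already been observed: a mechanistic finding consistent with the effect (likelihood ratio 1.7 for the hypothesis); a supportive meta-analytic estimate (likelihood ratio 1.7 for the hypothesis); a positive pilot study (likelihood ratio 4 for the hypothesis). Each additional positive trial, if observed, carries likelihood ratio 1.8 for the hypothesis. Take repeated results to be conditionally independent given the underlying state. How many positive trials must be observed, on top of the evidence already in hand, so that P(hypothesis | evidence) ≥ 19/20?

Prior odds = (1/12)/(11/12) = 1/11.
Combined Bayes factor of the evidence already in hand = 1.7 × 1.7 × 4 = 11.56.
Odds after that evidence = (1/11) × 11.56 = 289/275.
Target odds = 0.95/0.05 = 19.
Need 1.8ⁿ ≥ 19 ÷ (289/275) = 5225/289.
1.8⁴ = 10.4976 falls short of 5225/289 but 1.8⁵ = 18.89568 reaches it, so n = 5.

5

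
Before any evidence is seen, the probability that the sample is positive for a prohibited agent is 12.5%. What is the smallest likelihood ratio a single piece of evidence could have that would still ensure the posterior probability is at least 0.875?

Prior odds = 0.125/0.875 = 1/7.
Target odds = 0.875/0.125 = 7.
Required Bayes factor = 7 ÷ (1/7) = 49.

49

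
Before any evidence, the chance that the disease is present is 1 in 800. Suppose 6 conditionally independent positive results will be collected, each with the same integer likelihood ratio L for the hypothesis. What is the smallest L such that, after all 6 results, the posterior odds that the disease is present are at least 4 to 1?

Prior odds = 0.00125/0.99875 = 1/799.
Target odds = 4.
Need L⁶ ≥ 4 ÷ (1/799) = 3196.
3⁶ = 729 < 3196 ≤ 4096 = 4⁶, so L = 4.

4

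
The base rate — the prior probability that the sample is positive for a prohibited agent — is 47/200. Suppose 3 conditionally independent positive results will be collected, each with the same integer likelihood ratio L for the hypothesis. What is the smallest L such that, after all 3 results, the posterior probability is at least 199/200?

9

Prior odds = 0.235/0.765 = 47/153.
Target odds = 0.995/0.005 = 199.
Need L³ ≥ 199 ÷ (47/153) = 30447/47.
8³ = 512 < 30447/47 ≤ 729 = 9³, so L = 9.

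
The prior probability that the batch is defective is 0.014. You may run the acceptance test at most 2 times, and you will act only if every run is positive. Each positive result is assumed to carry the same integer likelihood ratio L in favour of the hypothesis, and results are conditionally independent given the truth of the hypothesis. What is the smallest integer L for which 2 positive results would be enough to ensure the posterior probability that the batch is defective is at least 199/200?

119

Prior odds = 0.014/0.986 = 7/493.
Target odds = 0.995/0.005 = 199.
Need L² ≥ 199 ÷ (7/493) = 98107/7.
118² = 13924 < 98107/7 ≤ 14161 = 119², so L = 119.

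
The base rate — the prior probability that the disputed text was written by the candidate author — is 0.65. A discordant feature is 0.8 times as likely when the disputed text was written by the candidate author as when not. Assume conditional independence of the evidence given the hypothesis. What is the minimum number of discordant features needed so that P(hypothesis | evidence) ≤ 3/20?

Prior odds: 0.65 ÷ 0.35 = 13/7.
Likelihood ratio per discordant feature = 0.8.
Target odds: 0.15 ÷ 0.85 = 3/17.
Need (13/7) × 0.8ⁿ ≤ 3/17, i.e. 0.8ⁿ ≤ 21/221.
0.8¹⁰ = 1048576/9765625 is still above 21/221 but 0.8¹¹ = 4194304/48828125 is at or below it, so n = 11.

11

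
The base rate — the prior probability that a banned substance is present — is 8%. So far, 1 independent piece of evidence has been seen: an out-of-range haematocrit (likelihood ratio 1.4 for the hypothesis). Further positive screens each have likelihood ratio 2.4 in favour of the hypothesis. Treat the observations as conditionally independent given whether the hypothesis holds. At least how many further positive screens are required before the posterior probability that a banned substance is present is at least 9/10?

5

Prior odds = 0.08/0.92 = 2/23.
Bayes factor of the evidence already in hand = 1.4.
Odds after that evidence = (2/23) × 1.4 = 14/115.
Target odds = 0.9/0.1 = 9.
Need 2.4ⁿ ≥ 9 ÷ (14/115) = 1035/14.
2.4⁴ = 33.1776 falls short of 1035/14 but 2.4⁵ = 79.62624 reaches it, so n = 5.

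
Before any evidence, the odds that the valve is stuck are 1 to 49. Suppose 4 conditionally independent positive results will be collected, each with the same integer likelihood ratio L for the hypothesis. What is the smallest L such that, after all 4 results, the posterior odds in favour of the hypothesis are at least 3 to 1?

Prior odds = 1/49.
Target odds = 3.
Need L⁴ ≥ 3 ÷ (1/49) = 147.
3⁴ = 81 < 147 ≤ 256 = 4⁴, so L = 4.

4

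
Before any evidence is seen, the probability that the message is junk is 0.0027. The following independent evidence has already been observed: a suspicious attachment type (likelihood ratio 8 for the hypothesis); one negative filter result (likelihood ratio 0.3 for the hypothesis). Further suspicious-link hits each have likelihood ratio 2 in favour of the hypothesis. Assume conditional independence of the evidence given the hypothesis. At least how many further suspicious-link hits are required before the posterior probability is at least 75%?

9

Prior odds = 0.0027/0.9973 = 27/9973.
Combined Bayes factor of the evidence already in hand = 8 × 0.3 = 2.4.
Odds after that evidence = (27/9973) × 2.4 = 324/49865.
Target odds = 0.75/0.25 = 3.
Need 2ⁿ ≥ 3 ÷ (324/49865) = 49865/108.
2⁸ = 256 falls short of 49865/108 but 2⁹ = 512 reaches it, so n = 9.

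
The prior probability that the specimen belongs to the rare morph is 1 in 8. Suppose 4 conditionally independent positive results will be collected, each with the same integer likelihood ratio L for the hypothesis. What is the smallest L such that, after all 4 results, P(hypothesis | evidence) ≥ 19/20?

4

Prior odds = 0.125/0.875 = 1/7.
Target odds = 0.95/0.05 = 19.
Need L⁴ ≥ 19 ÷ (1/7) = 133.
3⁴ = 81 < 133 ≤ 256 = 4⁴, so L = 4.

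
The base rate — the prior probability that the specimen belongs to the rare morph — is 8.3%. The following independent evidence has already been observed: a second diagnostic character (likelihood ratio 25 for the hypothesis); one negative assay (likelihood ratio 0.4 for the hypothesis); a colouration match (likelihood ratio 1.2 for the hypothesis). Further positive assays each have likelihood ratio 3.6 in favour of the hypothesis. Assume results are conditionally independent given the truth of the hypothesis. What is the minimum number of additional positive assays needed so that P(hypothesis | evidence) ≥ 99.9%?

Prior odds = 0.083/0.917 = 83/917.
Combined Bayes factor of the evidence already in hand = 25 × 0.4 × 1.2 = 12.
Odds after that evidence = (83/917) × 12 = 996/917.
Target odds = 0.999/0.001 = 999.
Need 3.6ⁿ ≥ 999 ÷ (996/917) = 305361/332.
3.6⁵ = 604.66176 falls short of 305361/332 but 3.6⁶ = 34012224/15625 reaches it, so n = 6.

6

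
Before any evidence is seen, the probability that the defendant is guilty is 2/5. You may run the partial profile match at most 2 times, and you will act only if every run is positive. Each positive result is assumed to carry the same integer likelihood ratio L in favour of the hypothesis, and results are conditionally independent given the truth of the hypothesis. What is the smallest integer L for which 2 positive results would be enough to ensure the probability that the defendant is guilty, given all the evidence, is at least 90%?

Prior odds = 0.4/0.6 = 2/3.
Target odds = 0.9/0.1 = 9.
Need L² ≥ 9 ÷ (2/3) = 13.5.
3² = 9 < 13.5 ≤ 16 = 4², so L = 4.

4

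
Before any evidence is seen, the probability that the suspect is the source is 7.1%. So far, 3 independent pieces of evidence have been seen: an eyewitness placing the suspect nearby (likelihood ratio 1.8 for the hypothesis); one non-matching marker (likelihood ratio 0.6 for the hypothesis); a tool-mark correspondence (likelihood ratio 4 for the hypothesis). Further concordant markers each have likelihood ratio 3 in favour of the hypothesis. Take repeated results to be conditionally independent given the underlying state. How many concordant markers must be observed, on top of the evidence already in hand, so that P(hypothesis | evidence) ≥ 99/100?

6

Prior odds = 0.071/0.929 = 71/929.
Combined Bayes factor of the evidence already in hand = 1.8 × 0.6 × 4 = 4.32.
Odds after that evidence = (71/929) × 4.32 = 7668/23225.
Target odds = 0.99/0.01 = 99.
Need 3ⁿ ≥ 99 ÷ (7668/23225) = 255475/852.
3⁵ = 243 falls short of 255475/852 but 3⁶ = 729 reaches it, so n = 6.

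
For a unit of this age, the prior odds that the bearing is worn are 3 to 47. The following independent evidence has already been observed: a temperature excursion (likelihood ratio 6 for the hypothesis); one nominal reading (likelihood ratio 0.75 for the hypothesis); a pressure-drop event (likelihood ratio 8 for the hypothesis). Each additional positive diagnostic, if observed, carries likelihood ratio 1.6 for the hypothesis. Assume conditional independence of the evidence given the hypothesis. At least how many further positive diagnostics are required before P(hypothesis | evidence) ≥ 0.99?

9

Prior odds = 3/47.
Combined Bayes factor of the evidence already in hand = 6 × 0.75 × 8 = 36.
Odds after that evidence = (3/47) × 36 = 108/47.
Target odds = 0.99/0.01 = 99.
Need 1.6ⁿ ≥ 99 ÷ (108/47) = 517/12.
1.6⁸ = 16777216/390625 falls short of 517/12 but 1.6⁹ = 134217728/1953125 reaches it, so n = 9.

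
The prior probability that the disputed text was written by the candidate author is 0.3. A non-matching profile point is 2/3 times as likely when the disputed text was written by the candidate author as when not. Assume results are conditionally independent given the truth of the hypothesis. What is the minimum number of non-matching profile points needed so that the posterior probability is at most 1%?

10

Prior odds = 0.3/0.7 = 3/7.
Likelihood ratio per non-matching profile point = 2/3.
Target odds: 0.01 ÷ 0.99 = 1/99.
Need (3/7) × (2/3)ⁿ ≤ 1/99, i.e. (2/3)ⁿ ≤ 7/297.
(2/3)⁹ = 512/19683 is still above 7/297 but (2/3)¹⁰ = 1024/59049 is at or below it, so n = 10.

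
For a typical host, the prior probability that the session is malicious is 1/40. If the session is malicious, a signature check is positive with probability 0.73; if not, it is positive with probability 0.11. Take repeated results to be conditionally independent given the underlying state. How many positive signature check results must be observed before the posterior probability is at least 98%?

4

Prior odds: 0.025 ÷ 0.975 = 1/39.
Likelihood ratio of a positive = 0.73/0.11 = 73/11.
Target odds: 0.98 ÷ 0.02 = 49.
Need (1/39) × (73/11)ⁿ ≥ 49, i.e. (73/11)ⁿ ≥ 1911.
(73/11)³ = 389017/1331 falls short of 1911 but (73/11)⁴ = 28398241/14641 reaches it, so n = 4.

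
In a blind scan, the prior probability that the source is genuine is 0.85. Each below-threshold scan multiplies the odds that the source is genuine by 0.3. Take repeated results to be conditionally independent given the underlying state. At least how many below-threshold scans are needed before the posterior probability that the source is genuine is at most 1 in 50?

Prior odds: 0.85 ÷ 0.15 = 17/3.
Likelihood ratio per below-threshold scan = 0.3.
Target posterior odds = 0.02/0.98 = 1/49.
Need (17/3) × 0.3ⁿ ≤ 1/49, i.e. 0.3ⁿ ≤ 3/833.
0.3⁴ = 0.0081 is still above 3/833 but 0.3⁵ = 243/100000 is at or below it, so n = 5.

5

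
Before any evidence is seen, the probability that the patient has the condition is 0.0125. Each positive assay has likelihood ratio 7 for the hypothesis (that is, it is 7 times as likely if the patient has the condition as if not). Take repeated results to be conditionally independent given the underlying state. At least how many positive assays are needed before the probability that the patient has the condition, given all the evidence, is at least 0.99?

Prior odds = 0.0125/0.9875 = 1/79.
Likelihood ratio per positive assay = 7.
Target posterior odds = 0.99/0.01 = 99.
Require 7ⁿ ≥ 99 ÷ (1/79) = 7821.
7⁴ = 2401 falls short of 7821 but 7⁵ = 16807 reaches it, so n = 5.

5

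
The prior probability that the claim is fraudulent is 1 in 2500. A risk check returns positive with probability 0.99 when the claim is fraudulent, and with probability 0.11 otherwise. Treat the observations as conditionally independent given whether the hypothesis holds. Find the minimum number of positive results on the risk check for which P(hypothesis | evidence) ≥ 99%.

6

Prior odds = 0.0004/0.9996 = 1/2499.
Likelihood ratio of a positive result = 0.99/0.11 = 9.
Target posterior odds = 0.99/0.01 = 99.
Require 9ⁿ ≥ 99 ÷ (1/2499) = 247401.
9⁵ = 59049 falls short of 247401 but 9⁶ = 531441 reaches it, so n = 6.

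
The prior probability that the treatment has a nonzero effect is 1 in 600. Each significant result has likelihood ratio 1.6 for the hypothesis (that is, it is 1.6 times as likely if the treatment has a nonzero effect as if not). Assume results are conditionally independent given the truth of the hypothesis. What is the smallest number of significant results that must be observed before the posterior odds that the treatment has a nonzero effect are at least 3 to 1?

16

Prior odds: (1/600) ÷ (599/600) = 1/599.
Likelihood ratio per significant result = 1.6.
Target odds = 3.
Require 1.6ⁿ ≥ 3 ÷ (1/599) = 1797.
1.6¹⁵ ≈1152.92 falls short of 1797 but 1.6¹⁶ ≈1844.67 reaches it, so n = 16.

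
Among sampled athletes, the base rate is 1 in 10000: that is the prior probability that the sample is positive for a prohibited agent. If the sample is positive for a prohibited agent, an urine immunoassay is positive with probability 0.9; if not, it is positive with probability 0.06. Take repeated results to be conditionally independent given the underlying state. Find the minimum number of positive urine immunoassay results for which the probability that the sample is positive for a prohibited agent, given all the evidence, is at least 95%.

Prior odds: 0.0001 ÷ 0.9999 = 1/9999.
Likelihood ratio of a positive = 0.9/0.06 = 15.
Target odds: 0.95 ÷ 0.05 = 19.
Need (1/9999) × 15ⁿ ≥ 19, i.e. 15ⁿ ≥ 189981.
15⁴ = 50625 falls short of 189981 but 15⁵ = 759375 reaches it, so n = 5.

5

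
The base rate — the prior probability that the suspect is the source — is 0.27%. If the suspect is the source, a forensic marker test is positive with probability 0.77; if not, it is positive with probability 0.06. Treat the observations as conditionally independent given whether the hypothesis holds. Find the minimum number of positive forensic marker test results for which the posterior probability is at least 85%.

3

Prior odds = 0.0027/0.9973 = 27/9973.
Likelihood ratio of a positive = 0.77/0.06 = 77/6.
Target odds: 0.85 ÷ 0.15 = 17/3.
Require (77/6)ⁿ ≥ 17/3 ÷ (27/9973) = 169541/81.
(77/6)² = 5929/36 falls short of 169541/81 but (77/6)³ = 456533/216 reaches it, so n = 3.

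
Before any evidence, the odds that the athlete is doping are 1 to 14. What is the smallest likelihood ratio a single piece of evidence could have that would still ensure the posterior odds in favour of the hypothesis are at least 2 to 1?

Prior odds = 1/14.
Target odds = 2.
Required Bayes factor = 2 ÷ (1/14) = 28.

28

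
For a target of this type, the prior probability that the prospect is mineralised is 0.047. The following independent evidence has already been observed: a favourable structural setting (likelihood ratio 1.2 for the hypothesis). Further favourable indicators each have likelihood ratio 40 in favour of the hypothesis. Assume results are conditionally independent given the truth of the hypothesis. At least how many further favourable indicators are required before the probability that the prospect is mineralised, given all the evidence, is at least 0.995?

3

Prior odds = 0.047/0.953 = 47/953.
Bayes factor of the evidence already in hand = 1.2.
Odds after that evidence = (47/953) × 1.2 = 282/4765.
Target odds = 0.995/0.005 = 199.
Need 40ⁿ ≥ 199 ÷ (282/4765) = 948235/282.
40² = 1600 falls short of 948235/282 but 40³ = 64000 reaches it, so n = 3.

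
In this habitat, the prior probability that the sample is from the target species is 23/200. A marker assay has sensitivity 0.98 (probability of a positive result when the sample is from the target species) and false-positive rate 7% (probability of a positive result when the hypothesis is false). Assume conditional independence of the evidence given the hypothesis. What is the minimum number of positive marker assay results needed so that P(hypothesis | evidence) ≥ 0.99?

Prior odds = 0.115/0.885 = 23/177.
Likelihood ratio of a positive result = 0.98/0.07 = 14.
Target odds: 0.99 ÷ 0.01 = 99.
Require 14ⁿ ≥ 99 ÷ (23/177) = 17523/23.
14² = 196 falls short of 17523/23 but 14³ = 2744 reaches it, so n = 3.

3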